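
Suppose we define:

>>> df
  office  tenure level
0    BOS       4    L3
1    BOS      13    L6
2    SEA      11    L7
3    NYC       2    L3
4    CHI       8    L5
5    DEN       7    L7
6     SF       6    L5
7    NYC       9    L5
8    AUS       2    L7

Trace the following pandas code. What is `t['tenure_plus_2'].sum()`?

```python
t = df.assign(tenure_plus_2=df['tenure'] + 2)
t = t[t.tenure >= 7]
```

58

add column tenure_plus_2 = df['tenure'] + 2:
  office  tenure level  tenure_plus_2
0    BOS       4    L3              6
1    BOS      13    L6             15
2    SEA      11    L7             13
3    NYC       2    L3              4
4    CHI       8    L5             10
5    DEN       7    L7              9
6     SF       6    L5              8
7    NYC       9    L5             11
8    AUS       2    L7              4
filter rows where tenure >= 7:
  office  tenure level  tenure_plus_2
1    BOS      13    L6             15
2    SEA      11    L7             13
4    CHI       8    L5             10
5    DEN       7    L7              9
7    NYC       9    L5             11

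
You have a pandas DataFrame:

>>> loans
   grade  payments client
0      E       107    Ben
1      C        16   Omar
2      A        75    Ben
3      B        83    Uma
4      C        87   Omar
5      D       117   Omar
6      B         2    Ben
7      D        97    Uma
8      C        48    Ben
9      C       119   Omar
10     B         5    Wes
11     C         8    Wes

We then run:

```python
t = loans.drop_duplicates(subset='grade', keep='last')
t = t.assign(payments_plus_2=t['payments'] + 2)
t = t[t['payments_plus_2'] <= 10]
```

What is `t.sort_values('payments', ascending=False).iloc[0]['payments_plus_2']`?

drop duplicate grade (keep=last):
   grade  payments client
0      E       107    Ben
2      A        75    Ben
7      D        97    Uma
10     B         5    Wes
11     C         8    Wes
add column payments_plus_2 = t['payments'] + 2:
   grade  payments client  payments_plus_2
0      E       107    Ben              109
2      A        75    Ben               77
7      D        97    Uma               99
10     B         5    Wes                7
11     C         8    Wes               10
filter rows where payments_plus_2 <= 10:
   grade  payments client  payments_plus_2
10     B         5    Wes                7
11     C         8    Wes               10
sort by payments descending:
   grade  payments client  payments_plus_2
11     C         8    Wes               10
10     B         5    Wes                7
The value at position 0, column 'payments_plus_2' is 10.

10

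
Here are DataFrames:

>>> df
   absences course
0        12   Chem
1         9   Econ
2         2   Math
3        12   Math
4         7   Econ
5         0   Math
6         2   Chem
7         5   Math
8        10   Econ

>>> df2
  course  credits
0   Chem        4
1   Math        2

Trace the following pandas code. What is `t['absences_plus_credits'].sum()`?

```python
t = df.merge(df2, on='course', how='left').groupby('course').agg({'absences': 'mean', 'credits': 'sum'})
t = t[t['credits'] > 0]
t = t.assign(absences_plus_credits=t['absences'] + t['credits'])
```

27.75

merge on 'course' (how='left') → 9 rows:
   absences course  credits
0        12   Chem      4.0
1         9   Econ      NaN
2         2   Math      2.0
3        12   Math      2.0
4         7   Econ      NaN
5         0   Math      2.0
6         2   Chem      4.0
7         5   Math      2.0
8        10   Econ      NaN
group by course: mean(absences), sum(credits):
        absences  credits
course                   
Chem    7.000000      8.0
Econ    8.666667      0.0
Math    4.750000      8.0
filter rows where credits > 0:
        absences  credits
course                   
Chem        7.00      8.0
Math        4.75      8.0
add column absences_plus_credits = t['absences'] + t['credits']:
        absences  credits  absences_plus_credits
course                                          
Chem        7.00      8.0                  15.00
Math        4.75      8.0                  12.75
Reading off the sum of column 'absences_plus_credits', we get 27.75.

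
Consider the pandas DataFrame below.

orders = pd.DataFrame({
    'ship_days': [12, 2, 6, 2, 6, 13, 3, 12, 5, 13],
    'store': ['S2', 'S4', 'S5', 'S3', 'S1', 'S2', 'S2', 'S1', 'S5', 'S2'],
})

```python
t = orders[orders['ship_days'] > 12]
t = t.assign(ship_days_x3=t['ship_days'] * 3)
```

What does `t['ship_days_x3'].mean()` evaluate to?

filter rows where ship_days > 12:
   ship_days store
5         13    S2
9         13    S2
add column ship_days_x3 = t['ship_days'] * 3:
   ship_days store  ship_days_x3
5         13    S2            39
9         13    S2            39

39.0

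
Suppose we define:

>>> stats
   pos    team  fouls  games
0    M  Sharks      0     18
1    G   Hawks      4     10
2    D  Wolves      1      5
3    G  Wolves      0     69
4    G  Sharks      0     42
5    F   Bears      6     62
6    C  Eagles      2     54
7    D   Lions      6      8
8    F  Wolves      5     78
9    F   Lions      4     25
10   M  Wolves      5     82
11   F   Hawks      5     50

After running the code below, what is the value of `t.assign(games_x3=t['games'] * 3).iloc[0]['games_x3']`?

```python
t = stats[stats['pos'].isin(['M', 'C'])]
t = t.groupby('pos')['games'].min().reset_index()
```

filter rows where pos in ['M', 'C']:
   pos    team  fouls  games
0    M  Sharks      0     18
6    C  Eagles      2     54
10   M  Wolves      5     82
group by pos, min of games:
pos
C    54
M    18
Name: games, dtype: int64
reset_index():
  pos  games
0   C     54
1   M     18
add column games_x3 = t['games'] * 3:
  pos  games  games_x3
0   C     54       162
1   M     18        54
So iloc[0]['games_x3'] = 162.

162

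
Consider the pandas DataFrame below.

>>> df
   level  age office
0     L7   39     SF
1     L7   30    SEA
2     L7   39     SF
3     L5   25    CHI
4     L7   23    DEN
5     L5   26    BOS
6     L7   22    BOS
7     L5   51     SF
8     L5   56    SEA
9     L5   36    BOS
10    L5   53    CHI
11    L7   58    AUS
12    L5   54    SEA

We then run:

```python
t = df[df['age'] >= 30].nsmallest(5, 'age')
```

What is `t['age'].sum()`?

filter rows where age >= 30:
   level  age office
0     L7   39     SF
1     L7   30    SEA
2     L7   39     SF
7     L5   51     SF
8     L5   56    SEA
9     L5   36    BOS
10    L5   53    CHI
11    L7   58    AUS
12    L5   54    SEA
take 5 rows with smallest age:
  level  age office
1    L7   30    SEA
9    L5   36    BOS
0    L7   39     SF
2    L7   39     SF
7    L5   51     SF
The sum of column 'age' is 195.

195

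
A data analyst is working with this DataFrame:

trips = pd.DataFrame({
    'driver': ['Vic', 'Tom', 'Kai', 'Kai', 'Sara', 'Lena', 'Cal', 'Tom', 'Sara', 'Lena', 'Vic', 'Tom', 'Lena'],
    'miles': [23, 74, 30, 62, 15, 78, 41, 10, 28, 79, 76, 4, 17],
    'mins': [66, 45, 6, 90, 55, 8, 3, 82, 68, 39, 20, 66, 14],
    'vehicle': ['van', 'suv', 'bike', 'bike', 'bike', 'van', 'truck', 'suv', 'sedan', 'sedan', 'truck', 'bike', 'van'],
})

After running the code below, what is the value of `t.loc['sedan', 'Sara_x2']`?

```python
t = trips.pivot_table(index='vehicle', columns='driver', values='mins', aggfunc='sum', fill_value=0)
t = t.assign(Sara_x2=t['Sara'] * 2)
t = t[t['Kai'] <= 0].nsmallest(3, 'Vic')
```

pivot: rows=vehicle, cols=driver, sum(mins):
driver   Cal  Kai  Lena  Sara  Tom  Vic
vehicle                                
bike       0   96     0    55   66    0
sedan      0    0    39    68    0    0
suv        0    0     0     0  127    0
truck      3    0     0     0    0   20
van        0    0    22     0    0   66
add column Sara_x2 = t['Sara'] * 2:
driver   Cal  Kai  Lena  Sara  Tom  Vic  Sara_x2
vehicle                                         
bike       0   96     0    55   66    0      110
sedan      0    0    39    68    0    0      136
suv        0    0     0     0  127    0        0
truck      3    0     0     0    0   20        0
van        0    0    22     0    0   66        0
filter rows where Kai <= 0:
driver   Cal  Kai  Lena  Sara  Tom  Vic  Sara_x2
vehicle                                         
sedan      0    0    39    68    0    0      136
suv        0    0     0     0  127    0        0
truck      3    0     0     0    0   20        0
van        0    0    22     0    0   66        0
take 3 rows with smallest Vic:
driver   Cal  Kai  Lena  Sara  Tom  Vic  Sara_x2
vehicle                                         
sedan      0    0    39    68    0    0      136
suv        0    0     0     0  127    0        0
truck      3    0     0     0    0   20        0
Finally, value at row 'sedan', column 'Sara_x2' = 136.

136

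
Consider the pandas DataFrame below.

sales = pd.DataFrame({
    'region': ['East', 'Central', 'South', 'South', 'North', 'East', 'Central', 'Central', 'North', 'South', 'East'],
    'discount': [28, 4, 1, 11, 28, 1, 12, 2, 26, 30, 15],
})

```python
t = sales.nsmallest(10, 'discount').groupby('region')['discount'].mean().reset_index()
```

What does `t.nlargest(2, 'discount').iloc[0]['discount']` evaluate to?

take 10 rows with smallest discount:
     region  discount
2     South         1
5      East         1
7   Central         2
1   Central         4
3     South        11
6   Central        12
10     East        15
8     North        26
0      East        28
4     North        28
group by region, mean of discount:
region
Central     6.000000
East       14.666667
North      27.000000
South       6.000000
Name: discount, dtype: float64
reset_index():
    region   discount
0  Central   6.000000
1     East  14.666667
2    North  27.000000
3    South   6.000000
take 2 rows with largest discount:
  region   discount
2  North  27.000000
1   East  14.666667
The value at position 0, column 'discount' is 27.0.

27.0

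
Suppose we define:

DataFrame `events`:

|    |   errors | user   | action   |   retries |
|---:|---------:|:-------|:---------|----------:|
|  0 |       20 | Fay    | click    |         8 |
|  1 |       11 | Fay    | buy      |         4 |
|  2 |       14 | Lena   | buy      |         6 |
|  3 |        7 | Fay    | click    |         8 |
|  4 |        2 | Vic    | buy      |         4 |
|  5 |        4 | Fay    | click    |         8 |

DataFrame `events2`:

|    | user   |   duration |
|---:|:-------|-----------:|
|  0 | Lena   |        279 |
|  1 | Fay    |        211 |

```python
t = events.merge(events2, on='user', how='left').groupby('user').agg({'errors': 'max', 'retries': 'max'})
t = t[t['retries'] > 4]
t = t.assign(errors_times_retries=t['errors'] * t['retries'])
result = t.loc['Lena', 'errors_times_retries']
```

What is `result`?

merge on 'user' (how='left') → 6 rows:
   errors  user action  retries  duration
0      20   Fay  click        8     211.0
1      11   Fay    buy        4     211.0
2      14  Lena    buy        6     279.0
3       7   Fay  click        8     211.0
4       2   Vic    buy        4       NaN
5       4   Fay  click        8     211.0
group by user: max(errors), max(retries):
      errors  retries
user                 
Fay       20        8
Lena      14        6
Vic        2        4
filter rows where retries > 4:
      errors  retries
user                 
Fay       20        8
Lena      14        6
add column errors_times_retries = t['errors'] * t['retries']:
      errors  retries  errors_times_retries
user                                       
Fay       20        8                   160
Lena      14        6                    84
Taking the value at row 'Lena', column 'errors_times_retries' gives 84.

84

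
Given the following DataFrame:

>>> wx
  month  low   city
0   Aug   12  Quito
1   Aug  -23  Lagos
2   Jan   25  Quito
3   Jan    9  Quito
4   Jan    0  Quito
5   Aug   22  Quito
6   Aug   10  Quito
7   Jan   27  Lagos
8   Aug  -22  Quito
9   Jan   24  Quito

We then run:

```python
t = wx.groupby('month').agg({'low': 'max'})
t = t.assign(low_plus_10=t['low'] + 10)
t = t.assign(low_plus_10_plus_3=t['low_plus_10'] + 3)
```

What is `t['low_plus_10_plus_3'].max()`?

40

group by month, max of low:
       low
month     
Aug     22
Jan     27
add column low_plus_10 = t['low'] + 10:
       low  low_plus_10
month                  
Aug     22           32
Jan     27           37
add column low_plus_10_plus_3 = t['low_plus_10'] + 3:
       low  low_plus_10  low_plus_10_plus_3
month                                      
Aug     22           32                  35
Jan     27           37                  40
max of column 'low_plus_10_plus_3' → 40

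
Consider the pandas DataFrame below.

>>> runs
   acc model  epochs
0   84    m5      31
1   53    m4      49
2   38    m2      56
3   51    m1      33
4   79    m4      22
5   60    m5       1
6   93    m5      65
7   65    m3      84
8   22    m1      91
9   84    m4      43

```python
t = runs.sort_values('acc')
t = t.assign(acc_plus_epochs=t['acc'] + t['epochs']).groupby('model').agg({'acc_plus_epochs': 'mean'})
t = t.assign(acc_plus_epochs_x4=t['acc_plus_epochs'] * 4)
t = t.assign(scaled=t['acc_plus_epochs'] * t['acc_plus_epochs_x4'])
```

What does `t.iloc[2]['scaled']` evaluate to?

88804.0

sort by acc:
   acc model  epochs
8   22    m1      91
2   38    m2      56
3   51    m1      33
1   53    m4      49
5   60    m5       1
7   65    m3      84
4   79    m4      22
0   84    m5      31
9   84    m4      43
6   93    m5      65
add column acc_plus_epochs = t['acc'] + t['epochs']:
   acc model  epochs  acc_plus_epochs
8   22    m1      91              113
2   38    m2      56               94
3   51    m1      33               84
1   53    m4      49              102
5   60    m5       1               61
7   65    m3      84              149
4   79    m4      22              101
0   84    m5      31              115
9   84    m4      43              127
6   93    m5      65              158
group by model, mean of acc_plus_epochs:
       acc_plus_epochs
model                 
m1           98.500000
m2           94.000000
m3          149.000000
m4          110.000000
m5          111.333333
add column acc_plus_epochs_x4 = t['acc_plus_epochs'] * 4:
       acc_plus_epochs  acc_plus_epochs_x4
model                                     
m1           98.500000          394.000000
m2           94.000000          376.000000
m3          149.000000          596.000000
m4          110.000000          440.000000
m5          111.333333          445.333333
add column scaled = t['acc_plus_epochs'] * t['acc_plus_epochs_x4']:
       acc_plus_epochs  acc_plus_epochs_x4        scaled
model                                                   
m1           98.500000          394.000000  38809.000000
m2           94.000000          376.000000  35344.000000
m3          149.000000          596.000000  88804.000000
m4          110.000000          440.000000  48400.000000
m5          111.333333          445.333333  49580.444444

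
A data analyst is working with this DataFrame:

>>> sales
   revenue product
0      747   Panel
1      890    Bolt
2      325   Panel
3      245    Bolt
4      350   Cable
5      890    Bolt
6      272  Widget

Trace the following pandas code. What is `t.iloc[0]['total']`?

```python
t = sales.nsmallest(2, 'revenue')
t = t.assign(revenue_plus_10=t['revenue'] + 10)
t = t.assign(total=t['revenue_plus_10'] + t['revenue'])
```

take 2 rows with smallest revenue:
   revenue product
3      245    Bolt
6      272  Widget
add column revenue_plus_10 = t['revenue'] + 10:
   revenue product  revenue_plus_10
3      245    Bolt              255
6      272  Widget              282
add column total = t['revenue_plus_10'] + t['revenue']:
   revenue product  revenue_plus_10  total
3      245    Bolt              255    500
6      272  Widget              282    554

500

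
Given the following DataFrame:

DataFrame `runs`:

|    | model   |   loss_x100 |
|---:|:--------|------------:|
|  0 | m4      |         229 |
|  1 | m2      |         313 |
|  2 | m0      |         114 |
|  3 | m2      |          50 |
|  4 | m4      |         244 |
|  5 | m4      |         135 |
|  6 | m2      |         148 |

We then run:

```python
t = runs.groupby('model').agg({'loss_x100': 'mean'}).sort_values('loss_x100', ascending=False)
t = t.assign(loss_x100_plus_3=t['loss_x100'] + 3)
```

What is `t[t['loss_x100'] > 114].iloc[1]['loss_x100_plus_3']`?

group by model, mean of loss_x100:
        loss_x100
model            
m0     114.000000
m2     170.333333
m4     202.666667
sort by loss_x100 descending:
        loss_x100
model            
m4     202.666667
m2     170.333333
m0     114.000000
add column loss_x100_plus_3 = t['loss_x100'] + 3:
        loss_x100  loss_x100_plus_3
model                              
m4     202.666667        205.666667
m2     170.333333        173.333333
m0     114.000000        117.000000
filter rows where loss_x100 > 114:
        loss_x100  loss_x100_plus_3
model                              
m4     202.666667        205.666667
m2     170.333333        173.333333
So iloc[1]['loss_x100_plus_3'] = 173.333333333.

173.333333333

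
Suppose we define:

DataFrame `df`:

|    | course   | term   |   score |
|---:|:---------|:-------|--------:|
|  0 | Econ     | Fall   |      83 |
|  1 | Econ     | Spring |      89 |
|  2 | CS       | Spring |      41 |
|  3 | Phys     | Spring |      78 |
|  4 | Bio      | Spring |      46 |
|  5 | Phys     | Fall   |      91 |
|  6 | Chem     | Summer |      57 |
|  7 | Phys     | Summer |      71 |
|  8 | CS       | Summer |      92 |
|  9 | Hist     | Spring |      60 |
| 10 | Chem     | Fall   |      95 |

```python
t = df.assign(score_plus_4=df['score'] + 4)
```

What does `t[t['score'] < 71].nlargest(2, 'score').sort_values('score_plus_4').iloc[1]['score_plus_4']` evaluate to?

64

add column score_plus_4 = df['score'] + 4:
   course    term  score  score_plus_4
0    Econ    Fall     83            87
1    Econ  Spring     89            93
2      CS  Spring     41            45
3    Phys  Spring     78            82
4     Bio  Spring     46            50
5    Phys    Fall     91            95
6    Chem  Summer     57            61
7    Phys  Summer     71            75
8      CS  Summer     92            96
9    Hist  Spring     60            64
10   Chem    Fall     95            99
filter rows where score < 71:
  course    term  score  score_plus_4
2     CS  Spring     41            45
4    Bio  Spring     46            50
6   Chem  Summer     57            61
9   Hist  Spring     60            64
take 2 rows with largest score:
  course    term  score  score_plus_4
9   Hist  Spring     60            64
6   Chem  Summer     57            61
sort by score_plus_4:
  course    term  score  score_plus_4
6   Chem  Summer     57            61
9   Hist  Spring     60            64
value at position 1, column 'score_plus_4' → 64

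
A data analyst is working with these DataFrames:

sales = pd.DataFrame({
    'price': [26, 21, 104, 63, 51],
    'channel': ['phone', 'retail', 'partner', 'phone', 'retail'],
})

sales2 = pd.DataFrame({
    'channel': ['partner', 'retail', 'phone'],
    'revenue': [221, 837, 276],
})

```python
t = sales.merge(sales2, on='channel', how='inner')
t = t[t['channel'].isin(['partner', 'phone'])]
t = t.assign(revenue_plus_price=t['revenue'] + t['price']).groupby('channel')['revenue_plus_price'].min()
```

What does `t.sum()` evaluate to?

merge on 'channel' (how='inner') → 5 rows:
   price  channel  revenue
0     26    phone      276
1     21   retail      837
2    104  partner      221
3     63    phone      276
4     51   retail      837
filter rows where channel in ['partner', 'phone']:
   price  channel  revenue
0     26    phone      276
2    104  partner      221
3     63    phone      276
add column revenue_plus_price = t['revenue'] + t['price']:
   price  channel  revenue  revenue_plus_price
0     26    phone      276                 302
2    104  partner      221                 325
3     63    phone      276                 339
group by channel, min of revenue_plus_price:
channel
partner    325
phone      302
Name: revenue_plus_price, dtype: int64
Then the sum of the resulting series: 627

627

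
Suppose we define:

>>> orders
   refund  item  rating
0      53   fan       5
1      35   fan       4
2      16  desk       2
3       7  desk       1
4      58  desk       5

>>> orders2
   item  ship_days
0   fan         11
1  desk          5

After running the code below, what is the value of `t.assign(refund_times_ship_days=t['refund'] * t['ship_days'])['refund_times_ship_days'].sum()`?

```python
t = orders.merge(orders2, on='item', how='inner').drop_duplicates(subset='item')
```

663

merge on 'item' (how='inner') → 5 rows:
   refund  item  rating  ship_days
0      53   fan       5         11
1      35   fan       4         11
2      16  desk       2          5
3       7  desk       1          5
4      58  desk       5          5
drop duplicate item (keep=first):
   refund  item  rating  ship_days
0      53   fan       5         11
2      16  desk       2          5
add column refund_times_ship_days = t['refund'] * t['ship_days']:
   refund  item  rating  ship_days  refund_times_ship_days
0      53   fan       5         11                     583
2      16  desk       2          5                      80
Then the sum of column 'refund_times_ship_days': 663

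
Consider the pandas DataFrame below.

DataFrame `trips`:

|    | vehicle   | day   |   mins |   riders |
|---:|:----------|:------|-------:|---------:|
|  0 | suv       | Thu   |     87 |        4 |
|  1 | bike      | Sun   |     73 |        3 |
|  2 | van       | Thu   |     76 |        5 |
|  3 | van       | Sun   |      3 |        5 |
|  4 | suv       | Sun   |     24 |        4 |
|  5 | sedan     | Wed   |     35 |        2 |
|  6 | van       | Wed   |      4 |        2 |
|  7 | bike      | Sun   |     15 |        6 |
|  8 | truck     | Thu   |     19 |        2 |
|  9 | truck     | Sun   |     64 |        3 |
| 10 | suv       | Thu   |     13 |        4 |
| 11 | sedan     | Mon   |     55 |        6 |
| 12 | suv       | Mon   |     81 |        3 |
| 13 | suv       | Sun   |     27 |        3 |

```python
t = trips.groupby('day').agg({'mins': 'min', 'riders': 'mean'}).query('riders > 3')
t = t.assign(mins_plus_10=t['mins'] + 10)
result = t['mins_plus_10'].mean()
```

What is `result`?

group by day: min(mins), mean(riders):
     mins  riders
day              
Mon    55    4.50
Sun     3    4.00
Thu    13    3.75
Wed     4    2.00
filter rows where riders > 3:
     mins  riders
day              
Mon    55    4.50
Sun     3    4.00
Thu    13    3.75
add column mins_plus_10 = t['mins'] + 10:
     mins  riders  mins_plus_10
day                            
Mon    55    4.50            65
Sun     3    4.00            13
Thu    13    3.75            23

33.6666666667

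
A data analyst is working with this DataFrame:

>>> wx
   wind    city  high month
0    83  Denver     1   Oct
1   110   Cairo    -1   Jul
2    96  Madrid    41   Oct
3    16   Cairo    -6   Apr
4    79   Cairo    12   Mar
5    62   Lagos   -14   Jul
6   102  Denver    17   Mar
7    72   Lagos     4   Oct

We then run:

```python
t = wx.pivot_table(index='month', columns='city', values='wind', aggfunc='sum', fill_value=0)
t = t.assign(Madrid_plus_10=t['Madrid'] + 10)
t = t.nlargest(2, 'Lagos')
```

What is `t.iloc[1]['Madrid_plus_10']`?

10

pivot: rows=month, cols=city, sum(wind):
city   Cairo  Denver  Lagos  Madrid
month                              
Apr       16       0      0       0
Jul      110       0     62       0
Mar       79     102      0       0
Oct        0      83     72      96
add column Madrid_plus_10 = t['Madrid'] + 10:
city   Cairo  Denver  Lagos  Madrid  Madrid_plus_10
month                                              
Apr       16       0      0       0              10
Jul      110       0     62       0              10
Mar       79     102      0       0              10
Oct        0      83     72      96             106
take 2 rows with largest Lagos:
city   Cairo  Denver  Lagos  Madrid  Madrid_plus_10
month                                              
Oct        0      83     72      96             106
Jul      110       0     62       0              10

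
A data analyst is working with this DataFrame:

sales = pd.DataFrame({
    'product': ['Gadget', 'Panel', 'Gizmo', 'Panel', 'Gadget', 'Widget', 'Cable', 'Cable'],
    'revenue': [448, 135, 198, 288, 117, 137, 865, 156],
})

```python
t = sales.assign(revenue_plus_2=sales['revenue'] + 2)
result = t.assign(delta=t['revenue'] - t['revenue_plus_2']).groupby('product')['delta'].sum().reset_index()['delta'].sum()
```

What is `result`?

add column revenue_plus_2 = sales['revenue'] + 2:
  product  revenue  revenue_plus_2
0  Gadget      448             450
1   Panel      135             137
2   Gizmo      198             200
3   Panel      288             290
4  Gadget      117             119
5  Widget      137             139
6   Cable      865             867
7   Cable      156             158
add column delta = t['revenue'] - t['revenue_plus_2']:
  product  revenue  revenue_plus_2  delta
0  Gadget      448             450     -2
1   Panel      135             137     -2
2   Gizmo      198             200     -2
3   Panel      288             290     -2
4  Gadget      117             119     -2
5  Widget      137             139     -2
6   Cable      865             867     -2
7   Cable      156             158     -2
group by product, sum of delta:
product
Cable    -4
Gadget   -4
Gizmo    -2
Panel    -4
Widget   -2
Name: delta, dtype: int64
reset_index():
  product  delta
0   Cable     -4
1  Gadget     -4
2   Gizmo     -2
3   Panel     -4
4  Widget     -2

-16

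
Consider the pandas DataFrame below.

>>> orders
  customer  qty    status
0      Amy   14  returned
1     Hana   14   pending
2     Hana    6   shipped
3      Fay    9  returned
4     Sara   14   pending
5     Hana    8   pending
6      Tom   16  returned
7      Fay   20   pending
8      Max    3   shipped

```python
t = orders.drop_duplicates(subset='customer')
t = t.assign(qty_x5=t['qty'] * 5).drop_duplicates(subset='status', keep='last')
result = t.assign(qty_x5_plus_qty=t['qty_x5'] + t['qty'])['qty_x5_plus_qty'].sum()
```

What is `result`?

drop duplicate customer (keep=first):
  customer  qty    status
0      Amy   14  returned
1     Hana   14   pending
3      Fay    9  returned
4     Sara   14   pending
6      Tom   16  returned
8      Max    3   shipped
add column qty_x5 = t['qty'] * 5:
  customer  qty    status  qty_x5
0      Amy   14  returned      70
1     Hana   14   pending      70
3      Fay    9  returned      45
4     Sara   14   pending      70
6      Tom   16  returned      80
8      Max    3   shipped      15
drop duplicate status (keep=last):
  customer  qty    status  qty_x5
4     Sara   14   pending      70
6      Tom   16  returned      80
8      Max    3   shipped      15
add column qty_x5_plus_qty = t['qty_x5'] + t['qty']:
  customer  qty    status  qty_x5  qty_x5_plus_qty
4     Sara   14   pending      70               84
6      Tom   16  returned      80               96
8      Max    3   shipped      15               18
So sum() = 198.

198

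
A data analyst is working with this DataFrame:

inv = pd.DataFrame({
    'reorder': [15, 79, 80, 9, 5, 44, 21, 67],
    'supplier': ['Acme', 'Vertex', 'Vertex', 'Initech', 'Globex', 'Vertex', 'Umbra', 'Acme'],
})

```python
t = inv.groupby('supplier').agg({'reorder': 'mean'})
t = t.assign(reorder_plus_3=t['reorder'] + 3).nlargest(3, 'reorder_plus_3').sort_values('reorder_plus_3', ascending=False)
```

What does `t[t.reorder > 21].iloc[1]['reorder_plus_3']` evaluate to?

44.0

group by supplier, mean of reorder:
            reorder
supplier           
Acme      41.000000
Globex     5.000000
Initech    9.000000
Umbra     21.000000
Vertex    67.666667
add column reorder_plus_3 = t['reorder'] + 3:
            reorder  reorder_plus_3
supplier                           
Acme      41.000000       44.000000
Globex     5.000000        8.000000
Initech    9.000000       12.000000
Umbra     21.000000       24.000000
Vertex    67.666667       70.666667
take 3 rows with largest reorder_plus_3:
            reorder  reorder_plus_3
supplier                           
Vertex    67.666667       70.666667
Acme      41.000000       44.000000
Umbra     21.000000       24.000000
sort by reorder_plus_3 descending:
            reorder  reorder_plus_3
supplier                           
Vertex    67.666667       70.666667
Acme      41.000000       44.000000
Umbra     21.000000       24.000000
filter rows where reorder > 21:
            reorder  reorder_plus_3
supplier                           
Vertex    67.666667       70.666667
Acme      41.000000       44.000000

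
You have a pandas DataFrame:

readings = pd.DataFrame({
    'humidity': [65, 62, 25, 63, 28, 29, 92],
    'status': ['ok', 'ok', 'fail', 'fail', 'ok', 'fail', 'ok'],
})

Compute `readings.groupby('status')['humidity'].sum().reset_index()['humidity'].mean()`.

182.0

group by status, sum of humidity:
status
fail    117
ok      247
Name: humidity, dtype: int64
reset_index():
  status  humidity
0   fail       117
1     ok       247
Then the mean of column 'humidity': 182.0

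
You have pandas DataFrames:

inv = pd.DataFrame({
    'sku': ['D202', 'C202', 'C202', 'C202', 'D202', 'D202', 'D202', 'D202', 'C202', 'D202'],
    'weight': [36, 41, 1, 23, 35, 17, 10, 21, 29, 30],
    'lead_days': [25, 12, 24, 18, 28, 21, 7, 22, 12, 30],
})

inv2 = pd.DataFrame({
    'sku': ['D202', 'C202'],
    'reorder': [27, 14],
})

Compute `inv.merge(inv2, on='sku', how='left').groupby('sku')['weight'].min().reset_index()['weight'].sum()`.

merge on 'sku' (how='left') → 10 rows:
    sku  weight  lead_days  reorder
0  D202      36         25       27
1  C202      41         12       14
2  C202       1         24       14
3  C202      23         18       14
4  D202      35         28       27
5  D202      17         21       27
6  D202      10          7       27
7  D202      21         22       27
8  C202      29         12       14
9  D202      30         30       27
group by sku, min of weight:
sku
C202     1
D202    10
Name: weight, dtype: int64
reset_index():
    sku  weight
0  C202       1
1  D202      10

11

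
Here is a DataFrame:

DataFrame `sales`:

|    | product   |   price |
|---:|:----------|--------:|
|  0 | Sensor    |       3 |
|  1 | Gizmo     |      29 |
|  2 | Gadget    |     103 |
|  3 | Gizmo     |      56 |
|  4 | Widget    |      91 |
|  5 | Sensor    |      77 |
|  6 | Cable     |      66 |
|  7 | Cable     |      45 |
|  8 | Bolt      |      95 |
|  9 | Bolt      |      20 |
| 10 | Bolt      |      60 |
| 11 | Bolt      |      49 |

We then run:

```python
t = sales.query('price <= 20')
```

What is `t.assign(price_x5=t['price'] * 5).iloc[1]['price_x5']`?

filter rows where price <= 20:
  product  price
0  Sensor      3
9    Bolt     20
add column price_x5 = t['price'] * 5:
  product  price  price_x5
0  Sensor      3        15
9    Bolt     20       100
Then the value at position 1, column 'price_x5': 100

100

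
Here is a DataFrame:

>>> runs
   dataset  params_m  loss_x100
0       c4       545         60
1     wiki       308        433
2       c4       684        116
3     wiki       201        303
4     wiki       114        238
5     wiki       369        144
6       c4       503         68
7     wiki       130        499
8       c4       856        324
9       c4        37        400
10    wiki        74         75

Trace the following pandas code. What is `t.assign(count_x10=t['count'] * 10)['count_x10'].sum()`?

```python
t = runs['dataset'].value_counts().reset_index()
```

value_counts of dataset:
dataset
wiki    6
c4      5
Name: count, dtype: int64
reset_index():
  dataset  count
0    wiki      6
1      c4      5
add column count_x10 = t['count'] * 10:
  dataset  count  count_x10
0    wiki      6         60
1      c4      5         50
So sum() = 110.

110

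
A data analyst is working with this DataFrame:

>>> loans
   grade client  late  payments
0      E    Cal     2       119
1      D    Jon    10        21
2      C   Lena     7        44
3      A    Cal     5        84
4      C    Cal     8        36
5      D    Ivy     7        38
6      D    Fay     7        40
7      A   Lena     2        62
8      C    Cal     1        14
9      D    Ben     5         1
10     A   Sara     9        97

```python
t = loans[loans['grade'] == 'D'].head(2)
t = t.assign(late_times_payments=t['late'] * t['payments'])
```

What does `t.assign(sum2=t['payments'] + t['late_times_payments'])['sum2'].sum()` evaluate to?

filter rows where grade == 'D':
  grade client  late  payments
1     D    Jon    10        21
5     D    Ivy     7        38
6     D    Fay     7        40
9     D    Ben     5         1
take first 2 rows:
  grade client  late  payments
1     D    Jon    10        21
5     D    Ivy     7        38
add column late_times_payments = t['late'] * t['payments']:
  grade client  late  payments  late_times_payments
1     D    Jon    10        21                  210
5     D    Ivy     7        38                  266
add column sum2 = t['payments'] + t['late_times_payments']:
  grade client  late  payments  late_times_payments  sum2
1     D    Jon    10        21                  210   231
5     D    Ivy     7        38                  266   304
sum of column 'sum2' → 535

535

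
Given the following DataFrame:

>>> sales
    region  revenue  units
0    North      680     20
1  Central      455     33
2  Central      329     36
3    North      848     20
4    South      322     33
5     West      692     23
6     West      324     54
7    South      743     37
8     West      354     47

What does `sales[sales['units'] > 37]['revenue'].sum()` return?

678

filter rows where units > 37:
  region  revenue  units
6   West      324     54
8   West      354     47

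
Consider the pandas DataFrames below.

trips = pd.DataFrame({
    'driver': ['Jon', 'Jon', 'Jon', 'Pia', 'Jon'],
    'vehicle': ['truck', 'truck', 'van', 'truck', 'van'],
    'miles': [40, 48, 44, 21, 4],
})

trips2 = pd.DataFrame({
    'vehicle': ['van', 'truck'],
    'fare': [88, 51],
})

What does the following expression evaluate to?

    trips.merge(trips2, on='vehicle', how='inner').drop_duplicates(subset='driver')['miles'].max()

merge on 'vehicle' (how='inner') → 5 rows:
  driver vehicle  miles  fare
0    Jon   truck     40    51
1    Jon   truck     48    51
2    Jon     van     44    88
3    Pia   truck     21    51
4    Jon     van      4    88
drop duplicate driver (keep=first):
  driver vehicle  miles  fare
0    Jon   truck     40    51
3    Pia   truck     21    51
So max() = 40.

40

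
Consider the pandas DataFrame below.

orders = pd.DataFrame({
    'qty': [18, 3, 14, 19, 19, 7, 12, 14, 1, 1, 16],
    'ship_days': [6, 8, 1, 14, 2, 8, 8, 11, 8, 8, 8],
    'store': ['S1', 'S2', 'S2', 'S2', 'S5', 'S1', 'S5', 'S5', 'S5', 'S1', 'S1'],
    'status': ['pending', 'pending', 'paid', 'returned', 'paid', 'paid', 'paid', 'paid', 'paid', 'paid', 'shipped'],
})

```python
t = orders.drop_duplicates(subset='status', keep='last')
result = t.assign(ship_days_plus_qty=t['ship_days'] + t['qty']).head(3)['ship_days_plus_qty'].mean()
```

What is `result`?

drop duplicate status (keep=last):
    qty  ship_days store    status
1     3          8    S2   pending
3    19         14    S2  returned
9     1          8    S1      paid
10   16          8    S1   shipped
add column ship_days_plus_qty = t['ship_days'] + t['qty']:
    qty  ship_days store    status  ship_days_plus_qty
1     3          8    S2   pending                  11
3    19         14    S2  returned                  33
9     1          8    S1      paid                   9
10   16          8    S1   shipped                  24
take first 3 rows:
   qty  ship_days store    status  ship_days_plus_qty
1    3          8    S2   pending                  11
3   19         14    S2  returned                  33
9    1          8    S1      paid                   9
mean of column 'ship_days_plus_qty' → 17.6666666667

17.6666666667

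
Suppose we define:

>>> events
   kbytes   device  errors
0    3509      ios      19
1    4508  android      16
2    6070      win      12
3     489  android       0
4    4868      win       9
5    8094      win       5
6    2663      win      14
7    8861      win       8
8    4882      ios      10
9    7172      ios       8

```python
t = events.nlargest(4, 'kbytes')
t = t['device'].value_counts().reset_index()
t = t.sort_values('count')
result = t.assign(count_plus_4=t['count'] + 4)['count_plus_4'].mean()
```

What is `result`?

take 4 rows with largest kbytes:
   kbytes device  errors
7    8861    win       8
5    8094    win       5
9    7172    ios       8
2    6070    win      12
value_counts of device:
device
win    3
ios    1
Name: count, dtype: int64
reset_index():
  device  count
0    win      3
1    ios      1
sort by count:
  device  count
1    ios      1
0    win      3
add column count_plus_4 = t['count'] + 4:
  device  count  count_plus_4
1    ios      1             5
0    win      3             7

6.0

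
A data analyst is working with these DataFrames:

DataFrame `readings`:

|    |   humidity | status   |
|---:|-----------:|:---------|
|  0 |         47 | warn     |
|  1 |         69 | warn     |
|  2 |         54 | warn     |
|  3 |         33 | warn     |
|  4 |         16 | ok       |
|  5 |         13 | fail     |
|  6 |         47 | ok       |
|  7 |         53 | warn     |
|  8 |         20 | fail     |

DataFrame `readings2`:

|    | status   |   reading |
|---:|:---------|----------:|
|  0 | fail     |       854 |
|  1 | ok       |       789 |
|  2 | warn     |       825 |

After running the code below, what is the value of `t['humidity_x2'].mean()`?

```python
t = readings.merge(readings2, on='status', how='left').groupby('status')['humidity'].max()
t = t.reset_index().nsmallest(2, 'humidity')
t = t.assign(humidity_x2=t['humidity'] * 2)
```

67.0

merge on 'status' (how='left') → 9 rows:
   humidity status  reading
0        47   warn      825
1        69   warn      825
2        54   warn      825
3        33   warn      825
4        16     ok      789
5        13   fail      854
6        47     ok      789
7        53   warn      825
8        20   fail      854
group by status, max of humidity:
status
fail    20
ok      47
warn    69
Name: humidity, dtype: int64
reset_index():
  status  humidity
0   fail        20
1     ok        47
2   warn        69
take 2 rows with smallest humidity:
  status  humidity
0   fail        20
1     ok        47
add column humidity_x2 = t['humidity'] * 2:
  status  humidity  humidity_x2
0   fail        20           40
1     ok        47           94
Hence 67.0.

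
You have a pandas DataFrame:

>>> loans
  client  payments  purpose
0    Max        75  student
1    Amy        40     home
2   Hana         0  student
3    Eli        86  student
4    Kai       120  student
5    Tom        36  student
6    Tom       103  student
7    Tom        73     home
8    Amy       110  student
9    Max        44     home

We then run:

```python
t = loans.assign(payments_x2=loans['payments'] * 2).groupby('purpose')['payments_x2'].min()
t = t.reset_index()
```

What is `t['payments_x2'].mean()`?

40.0

add column payments_x2 = loans['payments'] * 2:
  client  payments  purpose  payments_x2
0    Max        75  student          150
1    Amy        40     home           80
2   Hana         0  student            0
3    Eli        86  student          172
4    Kai       120  student          240
5    Tom        36  student           72
6    Tom       103  student          206
7    Tom        73     home          146
8    Amy       110  student          220
9    Max        44     home           88
group by purpose, min of payments_x2:
purpose
home       80
student     0
Name: payments_x2, dtype: int64
reset_index():
   purpose  payments_x2
0     home           80
1  student            0
Reading off the mean of column 'payments_x2', we get 40.0.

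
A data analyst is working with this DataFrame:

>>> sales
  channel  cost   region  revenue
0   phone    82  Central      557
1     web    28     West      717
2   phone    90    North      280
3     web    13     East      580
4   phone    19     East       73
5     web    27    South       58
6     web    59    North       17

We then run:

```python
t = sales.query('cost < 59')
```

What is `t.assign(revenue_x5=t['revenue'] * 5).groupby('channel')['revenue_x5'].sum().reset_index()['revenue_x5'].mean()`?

filter rows where cost < 59:
  channel  cost region  revenue
1     web    28   West      717
3     web    13   East      580
4   phone    19   East       73
5     web    27  South       58
add column revenue_x5 = t['revenue'] * 5:
  channel  cost region  revenue  revenue_x5
1     web    28   West      717        3585
3     web    13   East      580        2900
4   phone    19   East       73         365
5     web    27  South       58         290
group by channel, sum of revenue_x5:
channel
phone     365
web      6775
Name: revenue_x5, dtype: int64
reset_index():
  channel  revenue_x5
0   phone         365
1     web        6775

3570.0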